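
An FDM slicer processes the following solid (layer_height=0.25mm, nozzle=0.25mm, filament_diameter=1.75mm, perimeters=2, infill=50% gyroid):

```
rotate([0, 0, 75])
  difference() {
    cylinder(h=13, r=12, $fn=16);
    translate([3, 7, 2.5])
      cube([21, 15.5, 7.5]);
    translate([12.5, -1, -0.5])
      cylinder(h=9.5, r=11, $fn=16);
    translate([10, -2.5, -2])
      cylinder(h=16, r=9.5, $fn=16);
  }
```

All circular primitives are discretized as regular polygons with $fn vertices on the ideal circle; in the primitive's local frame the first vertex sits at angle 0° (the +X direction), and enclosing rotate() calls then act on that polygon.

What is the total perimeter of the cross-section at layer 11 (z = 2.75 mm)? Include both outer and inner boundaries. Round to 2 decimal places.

At z = 2.75 mm: the cylinder: section is a regular 16-gon, circumradius r=12 (perimeter = 2·16·12.000·sin(180°/16) = 74.91 mm); the cube at (3, 7) (footprint 21×15.5) is included at this height (perimeter 73.00 mm); the cylinder at (12.5, -1): section is a regular 16-gon, circumradius r=11 (perimeter = 2·16·11.000·sin(180°/16) = 68.67 mm); the r=9.5 cylinder at (10, -2.5) gives a regular 16-gon of circumradius 9.5 (constant along its height) (perimeter = 2·16·9.500·sin(180°/16) = 59.31 mm); After the difference (first − rest): starting from the r=12 cylinder, the 21×15.5 cube at (3, 7) partially overlaps it — only the 18.34 mm² overlap (of its 325.50 mm²) is removed, clipping the outline; the r=11 cylinder at (12.5, -1) partially overlaps it — only the 130.71 mm² overlap (of its 370.44 mm²) is removed, clipping the outline; the r=9.5 cylinder at (10, -2.5) partially overlaps it — only the 16.01 mm² overlap (of its 276.30 mm²) is removed, clipping the outline — boundary = 73.22 mm; (rotated 75° about Z; rotation is an isometry so areas/perimeters/island counts are preserved). Overall, the cross-section is a single solid region. Total boundary length (outer) = 73.22 mm.

73.22 mm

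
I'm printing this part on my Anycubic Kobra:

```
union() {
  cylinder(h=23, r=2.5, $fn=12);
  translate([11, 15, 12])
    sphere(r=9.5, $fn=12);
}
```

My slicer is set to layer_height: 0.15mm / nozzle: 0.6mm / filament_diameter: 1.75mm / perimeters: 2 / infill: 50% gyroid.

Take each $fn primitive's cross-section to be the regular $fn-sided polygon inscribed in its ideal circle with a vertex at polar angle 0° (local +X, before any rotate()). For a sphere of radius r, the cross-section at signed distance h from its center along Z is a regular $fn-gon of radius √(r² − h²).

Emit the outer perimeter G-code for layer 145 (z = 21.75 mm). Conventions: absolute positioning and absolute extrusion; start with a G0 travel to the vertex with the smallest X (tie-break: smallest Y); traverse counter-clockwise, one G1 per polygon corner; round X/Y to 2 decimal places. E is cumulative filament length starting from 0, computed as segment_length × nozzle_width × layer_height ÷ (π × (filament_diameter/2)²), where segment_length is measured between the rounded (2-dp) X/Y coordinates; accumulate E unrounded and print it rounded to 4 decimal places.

G0 X-2.50 Y0.00 Z21.75
G1 X-2.17 Y-1.25 E0.0484
G1 X-1.25 Y-2.17 E0.0971
G1 X0.00 Y-2.50 E0.1454
G1 X1.25 Y-2.17 E0.1938
G1 X2.17 Y-1.25 E0.2425
G1 X2.50 Y0.00 E0.2909
G1 X2.17 Y1.25 E0.3392
G1 X1.25 Y2.17 E0.3879
G1 X0.00 Y2.50 E0.4363
G1 X-1.25 Y2.17 E0.4847
G1 X-2.17 Y1.25 E0.5334
G1 X-2.50 Y0.00 E0.5817

At z = 21.75 mm: the r=2.5 cylinder gives a regular 12-gon of circumradius 2.5 (constant along its height); the sphere at (11, 15) is not intersected at this z (|z−center|=9.750 > r=9.5); Combining (union): only the r=2.5 cylinder is present, so the union is just that shape — 1 connected region. The outline is a single polygon with 12 vertices. Extrusion per mm of travel: 0.6 × 0.15 / (π × 0.875²) = 0.037418. Accumulating E over each segment gives final E = 0.5817.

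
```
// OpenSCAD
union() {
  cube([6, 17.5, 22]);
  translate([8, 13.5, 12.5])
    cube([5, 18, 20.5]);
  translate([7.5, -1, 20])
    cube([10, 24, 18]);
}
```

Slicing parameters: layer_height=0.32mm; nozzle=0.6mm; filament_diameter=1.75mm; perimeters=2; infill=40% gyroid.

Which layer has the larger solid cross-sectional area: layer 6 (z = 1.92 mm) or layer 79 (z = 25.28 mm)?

layer 79 (z = 25.28 mm)

Layer 6 (z = 1.92): the cube (footprint 6×17.5) is included at this height (area 105.00 mm²); the cube at (8, 13.5) is absent (z outside [12.5, 33]); the cube at (7.5, -1) is not intersected at this z (z outside [20, 38]); Combining (union): only the 6×17.5 cube is present, so the union is just that shape — area = 105.00 mm². So its area = 105.00 mm². Layer 79 (z = 25.28): the cube is absent (z outside [0, 22]); the cube at (8, 13.5) is present — its section is the full 5×18 rectangle (area 90.00 mm²); the cube at (7.5, -1) (footprint 10×24) is included at this height (area 240.00 mm²); Combining (union): the regions partially overlap — summed areas 330.00 mm² minus the doubly-counted overlap 47.50 mm² gives 282.50 mm² — area = 282.50 mm². So its area = 282.50 mm². Layer 79 is larger (282.50 vs 105.00 mm²).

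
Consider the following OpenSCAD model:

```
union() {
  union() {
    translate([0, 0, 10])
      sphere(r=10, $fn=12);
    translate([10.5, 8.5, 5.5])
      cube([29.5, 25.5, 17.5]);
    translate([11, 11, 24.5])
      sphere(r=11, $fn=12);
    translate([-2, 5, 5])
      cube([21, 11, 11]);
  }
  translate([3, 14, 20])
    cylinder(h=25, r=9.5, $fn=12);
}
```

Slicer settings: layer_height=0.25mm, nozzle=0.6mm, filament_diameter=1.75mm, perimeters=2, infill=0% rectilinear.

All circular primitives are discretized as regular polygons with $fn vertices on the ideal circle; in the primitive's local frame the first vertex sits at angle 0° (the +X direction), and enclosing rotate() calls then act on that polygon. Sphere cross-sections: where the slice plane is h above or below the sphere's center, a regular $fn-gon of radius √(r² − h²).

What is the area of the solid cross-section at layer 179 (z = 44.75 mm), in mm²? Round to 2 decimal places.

270.75 mm²

At z = 44.75 mm: the sphere does not reach this height (|z−center|=34.750 > r=10); the cube at (10.5, 8.5) is not intersected at this z (z outside [5.5, 23]); the sphere at (11, 11) does not reach this height (|z−center|=20.250 > r=11); the cube at (-2, 5) does not reach this height (z outside [5, 16]); Taking the union: nothing is present at this height; the r=9.5 cylinder at (3, 14) contributes a regular 12-gon of circumradius 9.5 (area = (12/2)·9.500²·sin(360°/12) = 270.75 mm²); Combining (union): only the r=9.5 cylinder at (3, 14) is present, so the union is just that shape — area = 270.75 mm². Overall, the cross-section is a single solid region. Net area = 270.75 mm².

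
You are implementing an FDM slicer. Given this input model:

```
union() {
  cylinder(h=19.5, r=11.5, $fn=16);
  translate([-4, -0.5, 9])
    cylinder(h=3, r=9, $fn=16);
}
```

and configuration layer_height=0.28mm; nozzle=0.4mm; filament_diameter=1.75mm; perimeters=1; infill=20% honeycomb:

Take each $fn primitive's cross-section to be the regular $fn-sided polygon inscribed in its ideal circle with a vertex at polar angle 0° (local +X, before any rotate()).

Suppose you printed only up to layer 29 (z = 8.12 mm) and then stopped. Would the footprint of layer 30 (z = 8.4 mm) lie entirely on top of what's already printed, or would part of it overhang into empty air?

Compare the two slices. At z = 8.12: the r=11.5 cylinder contributes a regular 16-gon of circumradius 11.5 (area = (16/2)·11.500²·sin(360°/16) = 404.88 mm²); the cylinder at (-4, -0.5) does not reach this height (z outside [9, 12]); Combining (union): only the r=11.5 cylinder is present, so the union is just that shape — area = 404.88 mm². At z = 8.4: the r=11.5 cylinder gives a regular 16-gon of circumradius 11.5 (constant along its height) (area = (16/2)·11.500²·sin(360°/16) = 404.88 mm²); the cylinder at (-4, -0.5) is not intersected at this z (z outside [9, 12]); Taking the union: only the r=11.5 cylinder is present, so the union is just that shape — area = 404.88 mm². Checking containment: the cross-section at z = 8.4 is a subset of the cross-section at z = 8.12.

entirely on top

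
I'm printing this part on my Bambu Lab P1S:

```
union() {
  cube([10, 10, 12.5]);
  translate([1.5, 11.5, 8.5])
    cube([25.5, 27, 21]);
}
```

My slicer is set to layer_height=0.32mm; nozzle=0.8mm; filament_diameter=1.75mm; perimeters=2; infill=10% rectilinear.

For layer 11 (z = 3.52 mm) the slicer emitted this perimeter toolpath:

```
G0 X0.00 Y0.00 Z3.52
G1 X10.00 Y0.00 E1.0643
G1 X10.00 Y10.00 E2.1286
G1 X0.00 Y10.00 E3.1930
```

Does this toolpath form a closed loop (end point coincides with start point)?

Start point (G0): (0.00, 0.00). End point (last G1): the path does not return to the start — open.

no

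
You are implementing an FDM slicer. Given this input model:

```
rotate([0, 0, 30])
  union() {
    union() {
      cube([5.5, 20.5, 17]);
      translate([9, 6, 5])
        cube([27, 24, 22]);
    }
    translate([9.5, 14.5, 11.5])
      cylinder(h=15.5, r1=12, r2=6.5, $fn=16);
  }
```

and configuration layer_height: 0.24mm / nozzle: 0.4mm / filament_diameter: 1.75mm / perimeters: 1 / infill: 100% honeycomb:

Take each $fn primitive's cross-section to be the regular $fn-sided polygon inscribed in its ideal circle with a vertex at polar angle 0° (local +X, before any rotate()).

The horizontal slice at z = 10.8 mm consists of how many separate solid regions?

2

At z = 10.8 mm: the cube is present — its section is the full 5.5×20.5 rectangle; the cube at (9, 6) is present — its section is the full 27×24 rectangle; Taking the union: the 2 present regions are separate (no shared area or edge), so areas and boundary lengths simply add and each stays a separate island — 2 connected regions; the cone at (9.5, 14.5) is not intersected at this z (z outside [11.5, 27]); Merging all regions: only that combined region is present, so the union is just that shape — 2 connected regions; (whole slice rotated 30° about Z — lengths, areas and connectivity unchanged). The result has 2 disconnected regions.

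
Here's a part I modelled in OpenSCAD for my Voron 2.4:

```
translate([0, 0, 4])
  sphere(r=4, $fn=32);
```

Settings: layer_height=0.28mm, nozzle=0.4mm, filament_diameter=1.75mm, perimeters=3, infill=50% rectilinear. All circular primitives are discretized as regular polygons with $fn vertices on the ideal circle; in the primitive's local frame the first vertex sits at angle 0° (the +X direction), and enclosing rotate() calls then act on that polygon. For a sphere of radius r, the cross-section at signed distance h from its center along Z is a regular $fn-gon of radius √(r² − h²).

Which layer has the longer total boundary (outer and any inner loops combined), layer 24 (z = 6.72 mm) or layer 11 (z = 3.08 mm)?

Layer 24 (z = 6.72): the sphere: section is a regular 32-gon, circumradius = √(r²−h²) = √(4²−2.72²) = 2.933 (perimeter = 2·32·2.933·sin(180°/32) = 18.40 mm). So its perimeter = 18.40 mm. Layer 11 (z = 3.08): the r=4 sphere contributes a regular 32-gon of circumradius √(4²−0.92²) = 3.893 (perimeter = 2·32·3.893·sin(180°/32) = 24.42 mm). So its perimeter = 24.42 mm. Layer 11 is larger (24.42 vs 18.40 mm).

layer 11 (z = 3.08 mm)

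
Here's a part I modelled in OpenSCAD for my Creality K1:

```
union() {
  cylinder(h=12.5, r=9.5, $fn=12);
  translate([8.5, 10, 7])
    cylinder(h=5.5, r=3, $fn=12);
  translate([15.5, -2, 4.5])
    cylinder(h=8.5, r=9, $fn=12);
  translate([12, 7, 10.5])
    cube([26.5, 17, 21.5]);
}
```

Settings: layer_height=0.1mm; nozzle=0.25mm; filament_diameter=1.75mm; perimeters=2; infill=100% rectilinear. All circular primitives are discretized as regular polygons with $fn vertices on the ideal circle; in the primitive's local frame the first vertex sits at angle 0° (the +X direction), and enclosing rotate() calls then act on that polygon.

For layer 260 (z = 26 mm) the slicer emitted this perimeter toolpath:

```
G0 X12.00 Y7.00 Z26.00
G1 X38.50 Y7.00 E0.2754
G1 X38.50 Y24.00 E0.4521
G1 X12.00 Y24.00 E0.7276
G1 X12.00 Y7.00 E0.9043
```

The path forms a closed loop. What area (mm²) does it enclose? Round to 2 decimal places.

Apply the shoelace formula to the sequence of (X, Y) vertices; enclosed area = 450.50 mm².

450.50 mm²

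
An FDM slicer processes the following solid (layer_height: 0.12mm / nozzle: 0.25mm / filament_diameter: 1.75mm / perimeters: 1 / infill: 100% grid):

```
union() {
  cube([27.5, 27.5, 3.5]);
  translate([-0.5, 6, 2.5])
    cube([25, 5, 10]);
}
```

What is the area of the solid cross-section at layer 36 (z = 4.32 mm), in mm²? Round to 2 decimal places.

At z = 4.32 mm: the cube does not reach this height (z outside [0, 3.5]); the cube at (-0.5, 6) is present — its section is the full 25×5 rectangle (area 125.00 mm²); Merging all regions: only the 25×5 cube at (-0.5, 6) is present, so the union is just that shape — area = 125.00 mm². Overall, the cross-section is a single solid region. Net area = 125.00 mm².

125.00 mm²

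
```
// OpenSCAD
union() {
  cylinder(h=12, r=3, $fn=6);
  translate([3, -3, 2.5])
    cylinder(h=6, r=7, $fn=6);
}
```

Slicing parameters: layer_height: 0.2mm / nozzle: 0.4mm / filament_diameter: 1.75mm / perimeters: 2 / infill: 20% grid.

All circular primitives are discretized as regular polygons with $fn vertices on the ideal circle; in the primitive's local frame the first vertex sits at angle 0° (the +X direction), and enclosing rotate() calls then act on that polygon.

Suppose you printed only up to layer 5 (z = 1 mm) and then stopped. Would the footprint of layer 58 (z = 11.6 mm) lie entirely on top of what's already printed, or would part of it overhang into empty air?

entirely on top

Compare the two slices. At z = 1: the r=3 cylinder gives a regular 6-gon of circumradius 3 (constant along its height) (area = (6/2)·3.000²·sin(360°/6) = 23.38 mm²); the cylinder at (3, -3) is not intersected at this z (z outside [2.5, 8.5]); Taking the union: only the r=3 cylinder is present, so the union is just that shape — area = 23.38 mm². At z = 11.6: the r=3 cylinder gives a regular 6-gon of circumradius 3 (constant along its height) (area = (6/2)·3.000²·sin(360°/6) = 23.38 mm²); the cylinder at (3, -3) is not intersected at this z (z outside [2.5, 8.5]); Combining (union): only the r=3 cylinder is present, so the union is just that shape — area = 23.38 mm². Checking containment: the cross-section at z = 11.6 is a subset of the cross-section at z = 1.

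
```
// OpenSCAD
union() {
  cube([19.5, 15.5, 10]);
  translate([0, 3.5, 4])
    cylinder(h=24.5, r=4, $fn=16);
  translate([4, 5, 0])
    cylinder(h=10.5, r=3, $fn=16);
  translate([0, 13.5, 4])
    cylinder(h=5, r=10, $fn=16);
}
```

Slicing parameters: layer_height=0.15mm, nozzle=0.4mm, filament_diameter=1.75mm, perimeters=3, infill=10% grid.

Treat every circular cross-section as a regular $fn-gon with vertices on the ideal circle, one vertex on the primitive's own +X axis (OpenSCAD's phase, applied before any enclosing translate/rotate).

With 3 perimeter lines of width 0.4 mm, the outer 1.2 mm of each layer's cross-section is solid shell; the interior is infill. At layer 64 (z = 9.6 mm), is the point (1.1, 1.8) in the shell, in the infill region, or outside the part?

At z = 9.6 mm: the cube is present — its section is the full 19.5×15.5 rectangle; the cylinder at (0, 3.5): section is a regular 16-gon, circumradius r=4; the r=3 cylinder at (4, 5) gives a regular 16-gon of circumradius 3 (constant along its height); the cylinder at (0, 13.5) does not reach this height (z outside [4, 9]); Merging all regions: the regions partially overlap (shared area 51.48 mm²), so overlapping operands fuse into one piece — 1 connected region. Overall, the cross-section is a single solid region. The nearest boundary edge runs (19.50, 0.00)→(1.82, 0.00); distance from the point to it = 1.94 mm. The point is inside the cross-section and 1.94 mm from the nearest boundary — more than the 1.2 mm shell width (3 × 0.4), so it's in the infill interior.

infill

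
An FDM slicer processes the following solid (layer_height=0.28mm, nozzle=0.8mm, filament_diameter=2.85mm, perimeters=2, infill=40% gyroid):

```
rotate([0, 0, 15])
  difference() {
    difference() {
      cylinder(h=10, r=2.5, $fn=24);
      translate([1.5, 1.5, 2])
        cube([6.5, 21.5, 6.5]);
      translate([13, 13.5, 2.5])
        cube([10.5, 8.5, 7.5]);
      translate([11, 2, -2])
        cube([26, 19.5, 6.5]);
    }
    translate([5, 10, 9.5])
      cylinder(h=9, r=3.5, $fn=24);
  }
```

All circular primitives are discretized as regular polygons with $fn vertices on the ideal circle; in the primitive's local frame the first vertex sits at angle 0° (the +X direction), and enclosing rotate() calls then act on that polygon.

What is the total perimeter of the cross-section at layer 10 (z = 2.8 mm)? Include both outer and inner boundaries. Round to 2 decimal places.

At z = 2.8 mm: the r=2.5 cylinder gives a regular 24-gon of circumradius 2.5 (constant along its height) (perimeter = 2·24·2.500·sin(180°/24) = 15.66 mm); the 6.5×21.5 cube at (1.5, 1.5) contributes its full rectangle (perimeter 56.00 mm); the cube at (13, 13.5) (footprint 10.5×8.5) is included at this height (perimeter 38.00 mm); the 26×19.5 cube at (11, 2) contributes its full rectangle (perimeter 91.00 mm); After the difference (first − rest): starting from the r=2.5 cylinder, the 6.5×21.5 cube at (1.5, 1.5) partially overlaps it — only the 0.13 mm² overlap (of its 139.75 mm²) is removed, clipping the outline; the 10.5×8.5 cube at (13, 13.5) misses the remaining region (no effect); the 26×19.5 cube at (11, 2) misses the remaining region (no effect) — boundary = 15.93 mm; the cylinder at (5, 10) is absent (z outside [9.5, 18.5]); Subtracting the remaining from the first: none of the subtracted shapes is present at this height, so the result so far is unchanged — boundary = 15.93 mm; (whole slice rotated 15° about Z — lengths, areas and connectivity unchanged). Overall, the cross-section is a single solid region. Total boundary length (outer) = 15.93 mm.

15.93 mm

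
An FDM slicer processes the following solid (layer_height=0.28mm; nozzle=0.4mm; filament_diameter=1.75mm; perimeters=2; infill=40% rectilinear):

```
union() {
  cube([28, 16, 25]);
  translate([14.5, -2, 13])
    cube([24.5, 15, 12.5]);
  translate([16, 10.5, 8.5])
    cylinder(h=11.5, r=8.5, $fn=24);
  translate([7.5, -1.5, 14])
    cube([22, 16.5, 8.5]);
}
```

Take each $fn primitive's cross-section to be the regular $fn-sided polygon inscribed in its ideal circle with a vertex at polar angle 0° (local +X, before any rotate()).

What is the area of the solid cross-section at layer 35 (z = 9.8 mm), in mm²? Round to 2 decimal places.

474.31 mm²

At z = 9.8 mm: the cube is present — its section is the full 28×16 rectangle (area 448.00 mm²); the cube at (14.5, -2) is absent (z outside [13, 25.5]); the cylinder at (16, 10.5): section is a regular 24-gon, circumradius r=8.5 (area = (24/2)·8.500²·sin(360°/24) = 224.40 mm²); the cube at (7.5, -1.5) is not intersected at this z (z outside [14, 22.5]); Merging all regions: the regions partially overlap — summed areas 672.40 mm² minus the doubly-counted overlap 198.09 mm² gives 474.31 mm² — area = 474.31 mm². Overall, the cross-section is a single solid region. Net area = 474.31 mm².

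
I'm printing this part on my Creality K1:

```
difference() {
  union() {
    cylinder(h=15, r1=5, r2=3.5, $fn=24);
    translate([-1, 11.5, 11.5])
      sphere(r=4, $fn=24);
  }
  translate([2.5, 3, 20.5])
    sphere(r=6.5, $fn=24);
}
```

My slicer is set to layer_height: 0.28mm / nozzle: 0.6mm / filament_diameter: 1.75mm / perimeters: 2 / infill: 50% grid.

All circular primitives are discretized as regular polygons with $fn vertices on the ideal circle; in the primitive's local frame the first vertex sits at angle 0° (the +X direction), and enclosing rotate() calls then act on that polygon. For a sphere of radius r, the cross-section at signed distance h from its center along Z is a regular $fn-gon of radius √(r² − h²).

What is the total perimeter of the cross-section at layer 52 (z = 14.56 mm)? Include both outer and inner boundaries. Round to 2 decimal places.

38.97 mm

At z = 14.56 mm: the cone (r1=5→r2=3.5) has section circumradius 3.544 here — a regular 24-gon (perimeter = 2·24·3.544·sin(180°/24) = 22.20 mm); the r=4 sphere at (-1, 11.5) slices to a regular 24-gon of circumradius 2.576 (√(r²−h²) with h=3.06 from center) (perimeter = 2·24·2.576·sin(180°/24) = 16.14 mm); Combining (union): the 2 present regions are separate (no shared area or edge), so areas and boundary lengths simply add and each stays a separate island — boundary = 38.34 mm; the sphere at (2.5, 3): section is a regular 24-gon, circumradius = √(r²−h²) = √(6.5²−5.94²) = 2.639 (perimeter = 2·24·2.639·sin(180°/24) = 16.54 mm); Subtracting the remaining from the first: starting from the result so far, the r=6.5 sphere at (2.5, 3) partially overlaps it — only the 7.27 mm² overlap (of its 21.64 mm²) is removed, clipping the outline — boundary = 38.97 mm. Overall, the cross-section has 2 separate islands. Total boundary length (outer) = 38.97 mm.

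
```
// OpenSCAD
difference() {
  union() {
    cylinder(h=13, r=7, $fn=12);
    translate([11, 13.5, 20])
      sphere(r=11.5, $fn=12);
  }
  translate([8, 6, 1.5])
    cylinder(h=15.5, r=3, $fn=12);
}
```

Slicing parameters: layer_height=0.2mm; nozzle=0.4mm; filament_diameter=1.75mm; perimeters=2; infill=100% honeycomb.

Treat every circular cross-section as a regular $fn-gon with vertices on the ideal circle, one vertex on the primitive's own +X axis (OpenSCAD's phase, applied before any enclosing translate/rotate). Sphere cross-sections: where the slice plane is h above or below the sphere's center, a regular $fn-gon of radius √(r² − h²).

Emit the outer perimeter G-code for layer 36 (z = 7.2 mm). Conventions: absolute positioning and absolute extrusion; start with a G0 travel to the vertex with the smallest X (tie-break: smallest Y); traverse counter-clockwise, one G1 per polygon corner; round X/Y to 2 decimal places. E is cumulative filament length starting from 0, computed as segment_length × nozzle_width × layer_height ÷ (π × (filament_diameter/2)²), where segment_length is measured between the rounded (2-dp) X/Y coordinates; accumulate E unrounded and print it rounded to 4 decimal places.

G0 X-7.00 Y0.00 Z7.20
G1 X-6.06 Y-3.50 E0.1205
G1 X-3.50 Y-6.06 E0.2410
G1 X0.00 Y-7.00 E0.3615
G1 X3.50 Y-6.06 E0.4820
G1 X6.06 Y-3.50 E0.6024
G1 X7.00 Y0.00 E0.7230
G1 X6.06 Y3.50 E0.8435
G1 X3.50 Y6.06 E0.9639
G1 X0.00 Y7.00 E1.0845
G1 X-3.50 Y6.06 E1.2050
G1 X-6.06 Y3.50 E1.3254
G1 X-7.00 Y0.00 E1.4459

At z = 7.2 mm: the cylinder: section is a regular 12-gon, circumradius r=7; the sphere at (11, 13.5) does not reach this height (|z−center|=12.800 > r=11.5); Combining (union): only the r=7 cylinder is present, so the union is just that shape — 1 connected region; the r=3 cylinder at (8, 6) gives a regular 12-gon of circumradius 3 (constant along its height); After the difference (first − rest): starting from that combined region, the r=3 cylinder at (8, 6) misses the remaining region (no effect) — 1 connected region. The outline is a single polygon with 12 vertices. Extrusion per mm of travel: 0.4 × 0.2 / (π × 0.875²) = 0.033260. Accumulating E over each segment gives final E = 1.4459.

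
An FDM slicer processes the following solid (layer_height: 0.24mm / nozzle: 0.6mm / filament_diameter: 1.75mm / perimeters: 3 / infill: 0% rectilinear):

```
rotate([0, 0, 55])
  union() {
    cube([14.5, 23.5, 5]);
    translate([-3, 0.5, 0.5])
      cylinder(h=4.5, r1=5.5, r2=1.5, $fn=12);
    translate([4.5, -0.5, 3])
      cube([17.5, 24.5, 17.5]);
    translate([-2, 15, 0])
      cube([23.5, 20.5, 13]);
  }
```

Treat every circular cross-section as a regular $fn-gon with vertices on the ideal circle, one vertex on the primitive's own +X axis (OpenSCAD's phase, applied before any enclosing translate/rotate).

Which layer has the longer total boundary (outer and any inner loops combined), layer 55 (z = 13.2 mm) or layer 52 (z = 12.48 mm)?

layer 52 (z = 12.48 mm)

Layer 55 (z = 13.2): the cube does not reach this height (z outside [0, 5]); the cone at (-3, 0.5) does not reach this height (z outside [0.5, 5]); the 17.5×24.5 cube at (4.5, -0.5) contributes its full rectangle (perimeter 84.00 mm); the cube at (-2, 15) is not intersected at this z (z outside [0, 13]); Merging all regions: only the 17.5×24.5 cube at (4.5, -0.5) is present, so the union is just that shape — boundary = 84.00 mm; (rotated 55° about Z; rotation is an isometry so areas/perimeters/island counts are preserved). So its perimeter = 84.00 mm. Layer 52 (z = 12.48): the cube does not reach this height (z outside [0, 5]); the cone at (-3, 0.5) is absent (z outside [0.5, 5]); the cube at (4.5, -0.5) (footprint 17.5×24.5) is included at this height (perimeter 84.00 mm); the cube at (-2, 15) is present — its section is the full 23.5×20.5 rectangle (perimeter 88.00 mm); Taking the union: the regions partially overlap (shared area 153.00 mm²), so the edge portions inside another operand are dropped and the merged outline is re-measured after clipping — boundary = 120.00 mm; (whole slice rotated 55° about Z — lengths, areas and connectivity unchanged). So its perimeter = 120.00 mm. Layer 52 is larger (120.00 vs 84.00 mm).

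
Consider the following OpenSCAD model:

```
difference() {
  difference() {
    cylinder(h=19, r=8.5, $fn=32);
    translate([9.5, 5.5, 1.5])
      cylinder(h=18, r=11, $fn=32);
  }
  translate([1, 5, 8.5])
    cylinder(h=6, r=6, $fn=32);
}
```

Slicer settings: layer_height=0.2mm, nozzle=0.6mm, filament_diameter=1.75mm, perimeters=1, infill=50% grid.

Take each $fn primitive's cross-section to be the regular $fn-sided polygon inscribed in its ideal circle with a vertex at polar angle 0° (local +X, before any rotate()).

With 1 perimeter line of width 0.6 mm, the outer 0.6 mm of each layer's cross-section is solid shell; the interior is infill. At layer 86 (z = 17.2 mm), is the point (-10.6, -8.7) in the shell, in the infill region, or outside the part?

outside

At z = 17.2 mm: the r=8.5 cylinder contributes a regular 32-gon of circumradius 8.5; the r=11 cylinder at (9.5, 5.5) gives a regular 32-gon of circumradius 11 (constant along its height); After the difference (first − rest): starting from the r=8.5 cylinder, the r=11 cylinder at (9.5, 5.5) partially overlaps it — only the 93.78 mm² overlap (of its 377.69 mm²) is removed, clipping the outline — 1 connected region; the cylinder at (1, 5) is absent (z outside [8.5, 14.5]); Subtracting the remaining from the first: none of the subtracted shapes is present at this height, so that combined region is unchanged — 1 connected region. Overall, the cross-section is a single solid region. The nearest boundary edge runs (-6.01, -6.01)→(-7.07, -4.72); distance from the point to it = 5.25 mm. The point is not inside any of the regions above, so it lies outside the cross-section (5.25 mm from the nearest boundary).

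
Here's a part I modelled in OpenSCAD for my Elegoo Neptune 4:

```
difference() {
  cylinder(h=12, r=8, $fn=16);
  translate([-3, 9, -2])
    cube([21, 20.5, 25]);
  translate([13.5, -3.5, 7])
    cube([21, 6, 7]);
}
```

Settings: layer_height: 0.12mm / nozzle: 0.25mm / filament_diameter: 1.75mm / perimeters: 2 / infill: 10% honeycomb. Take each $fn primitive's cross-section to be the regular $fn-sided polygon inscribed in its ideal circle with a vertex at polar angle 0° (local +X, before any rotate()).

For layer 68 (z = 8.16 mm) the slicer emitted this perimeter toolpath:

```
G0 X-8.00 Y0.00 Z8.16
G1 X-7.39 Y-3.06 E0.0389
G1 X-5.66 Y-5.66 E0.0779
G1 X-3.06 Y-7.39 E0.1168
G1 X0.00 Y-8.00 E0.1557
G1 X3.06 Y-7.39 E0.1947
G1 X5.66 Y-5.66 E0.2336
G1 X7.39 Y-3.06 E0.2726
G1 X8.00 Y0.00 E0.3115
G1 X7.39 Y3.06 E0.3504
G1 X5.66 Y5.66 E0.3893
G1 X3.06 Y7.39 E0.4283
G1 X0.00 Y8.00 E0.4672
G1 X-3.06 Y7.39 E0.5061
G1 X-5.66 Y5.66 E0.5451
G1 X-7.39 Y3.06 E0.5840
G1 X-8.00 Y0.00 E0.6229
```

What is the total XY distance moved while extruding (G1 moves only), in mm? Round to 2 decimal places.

Sum the Euclidean lengths of each G1 segment: total = 49.95 mm.

49.95 mm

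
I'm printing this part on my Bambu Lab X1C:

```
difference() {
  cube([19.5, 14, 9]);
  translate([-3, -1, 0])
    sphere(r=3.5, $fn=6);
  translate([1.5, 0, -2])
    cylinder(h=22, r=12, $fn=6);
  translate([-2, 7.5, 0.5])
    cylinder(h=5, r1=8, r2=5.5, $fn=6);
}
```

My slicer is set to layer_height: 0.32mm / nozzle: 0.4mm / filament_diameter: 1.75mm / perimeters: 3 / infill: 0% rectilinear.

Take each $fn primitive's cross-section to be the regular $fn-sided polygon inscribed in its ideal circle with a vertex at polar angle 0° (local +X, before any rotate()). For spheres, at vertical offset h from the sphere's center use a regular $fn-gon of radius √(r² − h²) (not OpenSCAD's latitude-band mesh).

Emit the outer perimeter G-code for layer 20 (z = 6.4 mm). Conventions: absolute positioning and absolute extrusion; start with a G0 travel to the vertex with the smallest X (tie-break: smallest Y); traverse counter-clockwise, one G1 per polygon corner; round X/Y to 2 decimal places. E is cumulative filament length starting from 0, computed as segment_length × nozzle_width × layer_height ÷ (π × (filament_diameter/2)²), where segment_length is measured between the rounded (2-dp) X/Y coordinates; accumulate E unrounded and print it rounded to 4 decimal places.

G0 X0.00 Y10.39 Z6.40
G1 X7.50 Y10.39 E0.3991
G1 X13.50 Y0.00 E1.0376
G1 X19.50 Y0.00 E1.3569
G1 X19.50 Y14.00 E2.1019
G1 X0.00 Y14.00 E3.1397
G1 X0.00 Y10.39 E3.3318

At z = 6.4 mm: the 19.5×14 cube contributes its full rectangle; the sphere at (-3, -1) is not intersected at this z (|z−center|=6.400 > r=3.5); the r=12 cylinder at (1.5, 0) contributes a regular 6-gon of circumradius 12; the cone at (-2, 7.5) is absent (z outside [0.5, 5.5]); Taking the first minus the rest: starting from the 19.5×14 cube, the r=12 cylinder at (1.5, 0) partially overlaps it — only the 109.12 mm² overlap (of its 374.12 mm²) is removed, clipping the outline — 1 connected region. The outline is a single polygon with 6 vertices. Extrusion per mm of travel: 0.4 × 0.32 / (π × 0.875²) = 0.053216. Accumulating E over each segment gives final E = 3.3318.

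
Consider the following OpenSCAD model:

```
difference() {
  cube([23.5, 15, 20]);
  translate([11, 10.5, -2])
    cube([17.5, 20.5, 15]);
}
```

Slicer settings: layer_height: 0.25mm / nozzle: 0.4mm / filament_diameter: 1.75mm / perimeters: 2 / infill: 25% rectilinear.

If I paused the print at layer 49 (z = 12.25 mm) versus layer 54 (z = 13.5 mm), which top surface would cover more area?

layer 54 (z = 13.5 mm)

Layer 49 (z = 12.25): the 23.5×15 cube contributes its full rectangle (area 352.50 mm²); the cube at (11, 10.5) is present — its section is the full 17.5×20.5 rectangle (area 358.75 mm²); After the difference (first − rest): starting from the 23.5×15 cube (352.50 mm²), the 17.5×20.5 cube at (11, 10.5) partially overlaps it — only the 56.25 mm² overlap (of its 358.75 mm²) is removed, clipping the outline — area = 296.25 mm². So its area = 296.25 mm². Layer 54 (z = 13.5): the cube (footprint 23.5×15) is included at this height (area 352.50 mm²); the cube at (11, 10.5) does not reach this height (z outside [-2, 13]); Taking the first minus the rest: none of the subtracted shapes is present at this height, so the 23.5×15 cube is unchanged — area = 352.50 mm². So its area = 352.50 mm². Layer 54 is larger (352.50 vs 296.25 mm²).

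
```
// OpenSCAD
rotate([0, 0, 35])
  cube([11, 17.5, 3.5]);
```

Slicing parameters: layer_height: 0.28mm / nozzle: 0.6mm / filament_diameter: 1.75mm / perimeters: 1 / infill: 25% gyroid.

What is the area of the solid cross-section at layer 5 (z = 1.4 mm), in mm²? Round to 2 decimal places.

192.50 mm²

At z = 1.4 mm: the 11×17.5 cube contributes its full rectangle (area 192.50 mm²); (rotated 35° about Z; rotation is an isometry so areas/perimeters/island counts are preserved). Overall, the cross-section is a single solid region. Net area = 192.50 mm².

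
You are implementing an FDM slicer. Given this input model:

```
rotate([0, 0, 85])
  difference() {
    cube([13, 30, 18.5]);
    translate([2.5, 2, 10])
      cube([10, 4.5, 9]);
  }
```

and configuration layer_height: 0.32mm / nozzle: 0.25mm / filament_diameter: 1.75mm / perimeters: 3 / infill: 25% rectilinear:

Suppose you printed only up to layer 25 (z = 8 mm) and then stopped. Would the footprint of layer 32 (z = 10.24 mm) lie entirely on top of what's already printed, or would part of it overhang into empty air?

entirely on top

Compare the two slices. At z = 8: the cube is present — its section is the full 13×30 rectangle (area 390.00 mm²); the cube at (2.5, 2) does not reach this height (z outside [10, 19]); Subtracting the remaining from the first: none of the subtracted shapes is present at this height, so the 13×30 cube is unchanged — area = 390.00 mm²; (whole slice rotated 85° about Z — lengths, areas and connectivity unchanged). At z = 10.24: the cube (footprint 13×30) is included at this height (area 390.00 mm²); the cube at (2.5, 2) is present — its section is the full 10×4.5 rectangle (area 45.00 mm²); After the difference (first − rest): starting from the 13×30 cube (390.00 mm²), the 10×4.5 cube at (2.5, 2) lies wholly inside it (removes its full 45.00 mm² and its 29.00 mm outline becomes a hole wall) — area = 345.00 mm²; (rotated 85° about Z; rotation is an isometry so areas/perimeters/island counts are preserved). Checking containment: the cross-section at z = 10.24 is a subset of the cross-section at z = 8.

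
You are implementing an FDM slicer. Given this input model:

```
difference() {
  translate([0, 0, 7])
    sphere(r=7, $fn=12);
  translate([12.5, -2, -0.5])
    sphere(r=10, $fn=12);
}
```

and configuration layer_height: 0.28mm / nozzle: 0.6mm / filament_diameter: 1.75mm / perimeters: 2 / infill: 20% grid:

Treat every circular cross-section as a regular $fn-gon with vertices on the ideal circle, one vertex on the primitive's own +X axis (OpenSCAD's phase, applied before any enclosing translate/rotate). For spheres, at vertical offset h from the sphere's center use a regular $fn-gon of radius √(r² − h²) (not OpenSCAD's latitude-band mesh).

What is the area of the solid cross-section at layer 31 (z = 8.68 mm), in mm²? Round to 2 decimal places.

138.53 mm²

At z = 8.68 mm: the sphere: section is a regular 12-gon, circumradius = √(r²−h²) = √(7²−1.68²) = 6.795 (area = (12/2)·6.795²·sin(360°/12) = 138.53 mm²); the r=10 sphere at (12.5, -2) contributes a regular 12-gon of circumradius √(10²−9.18²) = 3.966 (area = (12/2)·3.966²·sin(360°/12) = 47.18 mm²); After the difference (first − rest): starting from the r=7 sphere (138.53 mm²), the r=10 sphere at (12.5, -2) misses the remaining region (no effect) — area = 138.53 mm². Overall, the cross-section is a single solid region. Net area = 138.53 mm².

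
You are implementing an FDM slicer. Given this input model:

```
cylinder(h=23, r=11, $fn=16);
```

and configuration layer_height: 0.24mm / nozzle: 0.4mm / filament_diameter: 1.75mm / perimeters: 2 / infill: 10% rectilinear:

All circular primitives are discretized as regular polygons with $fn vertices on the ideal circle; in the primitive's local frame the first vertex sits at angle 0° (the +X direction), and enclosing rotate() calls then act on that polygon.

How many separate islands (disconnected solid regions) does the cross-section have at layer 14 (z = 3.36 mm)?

1

At z = 3.36 mm: the r=11 cylinder contributes a regular 16-gon of circumradius 11. Overall, the cross-section is a single solid region. Island count = 1.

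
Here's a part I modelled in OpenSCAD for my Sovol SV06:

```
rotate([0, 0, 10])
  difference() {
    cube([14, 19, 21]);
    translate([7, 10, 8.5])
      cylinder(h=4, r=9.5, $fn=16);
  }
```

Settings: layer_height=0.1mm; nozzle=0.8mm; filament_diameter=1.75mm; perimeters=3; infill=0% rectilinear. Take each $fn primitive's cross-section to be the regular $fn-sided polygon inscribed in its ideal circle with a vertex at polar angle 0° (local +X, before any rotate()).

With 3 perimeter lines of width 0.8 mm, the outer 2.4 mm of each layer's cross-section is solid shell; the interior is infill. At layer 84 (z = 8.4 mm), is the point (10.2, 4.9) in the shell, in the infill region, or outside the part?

At z = 8.4 mm: the cube (footprint 14×19) is included at this height; the cylinder at (7, 10) is not intersected at this z (z outside [8.5, 12.5]); Subtracting the remaining from the first: none of the subtracted shapes is present at this height, so the 14×19 cube is unchanged — 1 connected region; (whole slice rotated 10° about Z — lengths, areas and connectivity unchanged). Overall, the cross-section is a single solid region. Undo the 10° rotation: the query point maps to (10.896, 3.054) in the un-rotated model frame. The nearest boundary edge runs (0.00, 0.00)→(14.00, 0.00); distance from the point to it = 3.05 mm. The point is inside the cross-section and 3.05 mm from the nearest boundary — more than the 2.4 mm shell width (3 × 0.8), so it's in the infill interior.

infill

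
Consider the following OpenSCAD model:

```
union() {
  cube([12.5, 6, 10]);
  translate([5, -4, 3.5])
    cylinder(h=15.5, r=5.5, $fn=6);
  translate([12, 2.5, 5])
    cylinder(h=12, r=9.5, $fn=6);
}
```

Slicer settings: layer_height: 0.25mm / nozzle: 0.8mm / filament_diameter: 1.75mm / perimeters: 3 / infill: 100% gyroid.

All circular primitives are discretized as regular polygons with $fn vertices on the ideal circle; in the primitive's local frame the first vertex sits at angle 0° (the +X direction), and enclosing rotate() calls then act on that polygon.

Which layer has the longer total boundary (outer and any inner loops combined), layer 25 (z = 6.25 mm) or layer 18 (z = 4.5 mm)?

Layer 25 (z = 6.25): the 12.5×6 cube contributes its full rectangle (perimeter 37.00 mm); the r=5.5 cylinder at (5, -4) gives a regular 6-gon of circumradius 5.5 (constant along its height) (perimeter = 2·6·5.500·sin(180°/6) = 33.00 mm); the cylinder at (12, 2.5): section is a regular 6-gon, circumradius r=9.5 (perimeter = 2·6·9.500·sin(180°/6) = 57.00 mm); Combining (union): the regions partially overlap (shared area 81.80 mm²), so the edge portions inside another operand are dropped and the merged outline is re-measured after clipping — boundary = 72.66 mm. So its perimeter = 72.66 mm. Layer 18 (z = 4.5): the 12.5×6 cube contributes its full rectangle (perimeter 37.00 mm); the r=5.5 cylinder at (5, -4) contributes a regular 6-gon of circumradius 5.5 (perimeter = 2·6·5.500·sin(180°/6) = 33.00 mm); the cylinder at (12, 2.5) does not reach this height (z outside [5, 17]); Taking the union: the regions partially overlap (shared area 4.53 mm²), so the edge portions inside another operand are dropped and the merged outline is re-measured after clipping — boundary = 56.36 mm. So its perimeter = 56.36 mm. Layer 25 is larger (72.66 vs 56.36 mm).

layer 25 (z = 6.25 mm)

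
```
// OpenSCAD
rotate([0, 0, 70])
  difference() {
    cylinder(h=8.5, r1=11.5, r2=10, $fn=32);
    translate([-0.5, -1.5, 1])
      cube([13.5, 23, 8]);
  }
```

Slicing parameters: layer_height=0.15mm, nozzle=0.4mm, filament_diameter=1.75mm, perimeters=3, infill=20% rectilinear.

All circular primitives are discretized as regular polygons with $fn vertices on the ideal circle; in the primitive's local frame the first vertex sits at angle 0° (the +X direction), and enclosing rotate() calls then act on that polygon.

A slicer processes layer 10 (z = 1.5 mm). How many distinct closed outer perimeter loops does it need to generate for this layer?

1

At z = 1.5 mm: the cone (r1=11.5→r2=10) has section circumradius 11.235 here — a regular 32-gon; the cube at (-0.5, -1.5) is present — its section is the full 13.5×23 rectangle; After the difference (first − rest): starting from the cone, the 13.5×23 cube at (-0.5, -1.5) partially overlaps it — only the 121.60 mm² overlap (of its 310.50 mm²) is removed, clipping the outline — 1 connected region; (whole slice rotated 70° about Z — lengths, areas and connectivity unchanged). The result has 1 disconnected region.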